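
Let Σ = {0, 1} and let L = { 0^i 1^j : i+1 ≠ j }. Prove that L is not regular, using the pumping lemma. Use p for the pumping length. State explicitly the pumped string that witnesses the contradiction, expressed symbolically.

0^{p+p!} 1^{p+p!+1}

Toward a contradiction, assume L is regular with pumping length p.
Choose w = 0^p 1^{p+p!+1}. Since p ≠ (p+p!+1)-1 = p+p!, w ∈ L; and |w| ≥ p.
Write w = xyz as guaranteed by the lemma, with |xy| ≤ p and |y| > 0.
Because |xy| ≤ p and w begins with p copies of 0, we have y = 0^k with 1 ≤ k ≤ p.
Since 1 ≤ k ≤ p, k divides p!; set t = 1 + p!/k. Then xy^t z has p + (p!/k)·k = p + p! copies of 0. Now the 0-count is p+p! and (1-count)-1 = (p+p!+1)-1 = p+p!, so i+1 ≠ j fails. So xy^t z = 0^{p+p!} 1^{p+p!+1} ∉ L.
This contradicts the pumping lemma, so L is not regular.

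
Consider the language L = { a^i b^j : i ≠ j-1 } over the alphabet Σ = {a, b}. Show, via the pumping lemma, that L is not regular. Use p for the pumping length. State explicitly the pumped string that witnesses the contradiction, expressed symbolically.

Assume L is regular. Let p be the pumping length given by the pumping lemma.
Choose w = a^p b^{p+p!+1}. Since p ≠ (p+p!+1)-1 = p+p!, w ∈ L; and |w| ≥ p.
By the pumping lemma, w = xyz with |xy| ≤ p and |y| > 0.
The first p characters of w are a's, so xy (and hence y) consists only of a's. Write y = a^k, 1 ≤ k ≤ p.
Since 1 ≤ k ≤ p, k divides p!; set t = 1 + p!/k. Then xy^t z has p + (p!/k)·k = p + p! copies of a. Now the a-count is p+p! and (b-count)-1 = (p+p!+1)-1 = p+p!, so i ≠ j-1 fails. So xy^t z = a^{p+p!} b^{p+p!+1} ∉ L.
This is a contradiction; hence L is not regular.

a^{p+p!} b^{p+p!+1}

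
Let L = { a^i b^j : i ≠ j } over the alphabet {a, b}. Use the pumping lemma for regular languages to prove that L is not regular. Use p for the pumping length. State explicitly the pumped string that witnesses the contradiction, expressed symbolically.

a^{p+p!} b^{p+p!}

Suppose for contradiction that L is regular, and let p be the pumping length.
Choose w = a^p b^{p+p!}. Since p ≠ p+p!, w ∈ L; and |w| ≥ p.
The pumping lemma gives a decomposition w = xyz where |xy| ≤ p and y is nonempty.
Since the first p symbols of w are all a's and |xy| ≤ p, y lies entirely in the leading a-block: y = a^k for some k with 1 ≤ k ≤ p.
Since 1 ≤ k ≤ p, k divides p!; set t = 1 + p!/k. Then xy^t z has p + (p!/k)·k = p + p! copies of a. Now the a-count equals the b-count, so i ≠ j fails. So xy^t z = a^{p+p!} b^{p+p!} ∉ L.
This is a contradiction; hence L is not regular.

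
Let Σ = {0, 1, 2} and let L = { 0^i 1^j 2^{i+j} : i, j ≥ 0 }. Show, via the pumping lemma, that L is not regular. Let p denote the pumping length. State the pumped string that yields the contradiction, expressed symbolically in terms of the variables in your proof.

0^{p+k} 1^p 2^{2p}

Suppose for contradiction that L is regular, and let p be the pumping length.
Take w = 0^p 1^p 2^{2p} ∈ L (with i=j=p, i+j=2p), |w| = 4p ≥ p.
The pumping lemma gives a decomposition w = xyz where |xy| ≤ p and |y| ≥ 1.
The first p characters of w are 0's, so xy (and hence y) consists only of 0's. Write y = 0^k, 1 ≤ k ≤ p.
Consider xy^2z = 0^{p+k} 1^p 2^{2p}. Now the 0- and 1-counts sum to 2p+k, but the 2-count is 2p ≠ 2p+k. So xy^2z ∉ L.
This contradicts the pumping lemma, so L is not regular.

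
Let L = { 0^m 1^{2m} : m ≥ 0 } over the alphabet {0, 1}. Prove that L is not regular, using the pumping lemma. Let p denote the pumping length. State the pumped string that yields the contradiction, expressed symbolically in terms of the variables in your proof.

Assume L is regular; let p be its pumping constant.
Choose w = 0^p 1^{2p}, which is in L with |w| = 3p ≥ p.
By the pumping lemma, w = xyz with |xy| ≤ p and |y| > 0.
Since the first p symbols of w are all 0's and |xy| ≤ p, y lies entirely in the leading 0-block: y = 0^k for some k with 1 ≤ k ≤ p.
Pump with i = 2: xy^2z = 0^{p+k} 1^{2p}. For this to lie in L we would need 2p = 2(p+k), which forces k = 0. But k ≥ 1, so xy^2z ∉ L.
This is a contradiction; hence L is not regular.

0^{p+k} 1^{2p}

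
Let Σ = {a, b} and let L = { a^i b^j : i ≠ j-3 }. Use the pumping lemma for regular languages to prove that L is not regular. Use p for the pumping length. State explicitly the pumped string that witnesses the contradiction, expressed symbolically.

Assume L is regular; let p be its pumping constant.
Choose w = a^p b^{p+p!+3}. Since p ≠ (p+p!+3)-3 = p+p!, w ∈ L; and |w| ≥ p.
The pumping lemma gives a decomposition w = xyz where |xy| ≤ p and |y| ≥ 1.
Since the first p symbols of w are all a's and |xy| ≤ p, y lies entirely in the leading a-block: y = a^k for some k with 1 ≤ k ≤ p.
Since 1 ≤ k ≤ p, k divides p!; set t = 1 + p!/k. Then xy^t z has p + (p!/k)·k = p + p! copies of a. Now the a-count is p+p! and (b-count)-3 = (p+p!+3)-3 = p+p!, so i ≠ j-3 fails. So xy^t z = a^{p+p!} b^{p+p!+3} ∉ L.
This is a contradiction; hence L is not regular.

a^{p+p!} b^{p+p!+3}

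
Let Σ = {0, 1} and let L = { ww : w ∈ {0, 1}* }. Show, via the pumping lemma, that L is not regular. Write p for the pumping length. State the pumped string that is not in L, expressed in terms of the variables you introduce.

0^{p+k} 1^p 0^p 1^p

Assume L is regular; let p be its pumping constant.
Take w = 0^p 1^p 0^p 1^p = uu where u = 0^p1^p; then w ∈ L and |w| = 4p ≥ p.
By the pumping lemma, w = xyz with |xy| ≤ p and |y| ≥ 1.
Since the first p symbols of w are all 0's and |xy| ≤ p, y lies entirely in the leading 0-block: y = 0^k for some k with 1 ≤ k ≤ p.
Pump with i = 2: xy^2z = 0^{p+k} 1^p 0^p 1^p, of length 4p+k. Suppose this equals vv. The string starts with 0 and ends with 1, so v does too; thus the boundary between the two copies of v is a 1→0 transition. There is exactly one such transition, at position 2p+k, so |v| = 2p+k and |vv| = 4p+2k ≠ 4p+k since k ≥ 1. So xy^2z ∉ L.
Contradiction. Therefore L is not regular.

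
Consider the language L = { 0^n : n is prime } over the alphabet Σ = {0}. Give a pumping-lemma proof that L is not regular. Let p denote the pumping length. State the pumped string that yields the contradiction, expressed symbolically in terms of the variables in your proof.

0^{q(1+k)}

Assume L is regular; let p be its pumping constant.
Let q be a prime with q ≥ p+2 (infinitely many primes exist), and take w = 0^q ∈ L with |w| = q ≥ p.
The pumping lemma gives a decomposition w = xyz where |xy| ≤ p and y is nonempty.
Then y = 0^k for some k with 1 ≤ k ≤ p.
Since 1 ≤ k ≤ p, |xz| = q-k. Pump with i = q+1: |xy^{q+1}z| = (q-k)+(q+1)k = q+qk = q(1+k), which is composite (both factors ≥ 2). So xy^{q+1}z = 0^{q(1+k)} ∉ L.
This is a contradiction; hence L is not regular.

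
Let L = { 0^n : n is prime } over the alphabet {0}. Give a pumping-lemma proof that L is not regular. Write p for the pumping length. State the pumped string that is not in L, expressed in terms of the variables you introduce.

0^{q(1+k)}

Assume L is regular. Let p be the pumping length given by the pumping lemma.
Let q be a prime with q ≥ p+2 (infinitely many primes exist), and take w = 0^q ∈ L with |w| = q ≥ p.
By the pumping lemma, w = xyz with |xy| ≤ p and y is nonempty.
Then y = 0^k for some k with 1 ≤ k ≤ p.
Since 1 ≤ k ≤ p, |xz| = q-k. Pump with i = q+1: |xy^{q+1}z| = (q-k)+(q+1)k = q+qk = q(1+k), which is composite (both factors ≥ 2). So xy^{q+1}z = 0^{q(1+k)} ∉ L.
This is a contradiction; hence L is not regular.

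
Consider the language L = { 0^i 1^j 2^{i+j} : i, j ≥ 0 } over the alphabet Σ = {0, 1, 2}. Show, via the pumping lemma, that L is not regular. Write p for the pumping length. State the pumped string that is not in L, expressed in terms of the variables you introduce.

0^{p+k} 1^p 2^{2p}

Assume L is regular. Let p be the pumping length given by the pumping lemma.
Take w = 0^p 1^p 2^{2p} ∈ L (with i=j=p, i+j=2p), |w| = 4p ≥ p.
The pumping lemma gives a decomposition w = xyz where |xy| ≤ p and |y| ≥ 1.
Because |xy| ≤ p and w begins with p copies of 0, we have y = 0^k with 1 ≤ k ≤ p.
Consider xy^2z = 0^{p+k} 1^p 2^{2p}. Now the 0- and 1-counts sum to 2p+k, but the 2-count is 2p ≠ 2p+k. So xy^2z ∉ L.
Contradiction. Therefore L is not regular.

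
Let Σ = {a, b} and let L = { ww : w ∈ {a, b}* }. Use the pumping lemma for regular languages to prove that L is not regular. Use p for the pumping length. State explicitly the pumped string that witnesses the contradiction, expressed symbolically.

Assume L is regular. Let p be the pumping length given by the pumping lemma.
Take w = a^p b^p a^p b^p = uu where u = a^pb^p; then w ∈ L and |w| = 4p ≥ p.
The pumping lemma gives a decomposition w = xyz where |xy| ≤ p and |y| ≥ 1.
Because |xy| ≤ p and w begins with p copies of a, we have y = a^k with 1 ≤ k ≤ p.
Pump with i = 2: xy^2z = a^{p+k} b^p a^p b^p, of length 4p+k. Suppose this equals vv. The string starts with a and ends with b, so v does too; thus the boundary between the two copies of v is a b→a transition. There is exactly one such transition, at position 2p+k, so |v| = 2p+k and |vv| = 4p+2k ≠ 4p+k since k ≥ 1. So xy^2z ∉ L.
Contradiction. Therefore L is not regular.

a^{p+k} b^p a^p b^p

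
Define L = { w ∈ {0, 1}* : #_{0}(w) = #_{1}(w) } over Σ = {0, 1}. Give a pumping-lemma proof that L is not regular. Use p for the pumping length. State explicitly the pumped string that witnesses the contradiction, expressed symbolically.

0^{p+k} 1^p

Assume L is regular. Let p be the pumping length given by the pumping lemma.
Choose w = 0^p 1^p ∈ L with |w| = 2p ≥ p.
By the pumping lemma, w = xyz with |xy| ≤ p and |y| > 0.
Because |xy| ≤ p and w begins with p copies of 0, we have y = 0^k with 1 ≤ k ≤ p.
Pump with i = 2: xy^2z = 0^{p+k} 1^p has p+k occurrences of 0 but only p of 1. Since k ≥ 1 the counts differ, so xy^2z ∉ L.
This contradicts the pumping lemma, so L is not regular.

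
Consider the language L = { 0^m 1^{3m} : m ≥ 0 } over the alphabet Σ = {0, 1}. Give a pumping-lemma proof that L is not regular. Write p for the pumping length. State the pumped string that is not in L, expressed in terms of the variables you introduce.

Assume L is regular. Let p be the pumping length given by the pumping lemma.
Let w = 0^p 1^{3p} ∈ L; note |w| = 4p ≥ p.
Write w = xyz as guaranteed by the lemma, with |xy| ≤ p and y is nonempty.
Since the first p symbols of w are all 0's and |xy| ≤ p, y lies entirely in the leading 0-block: y = 0^k for some k with 1 ≤ k ≤ p.
Pump with i = 2: xy^2z = 0^{p+k} 1^{3p}. For this to lie in L we would need 3p = 3(p+k), which forces k = 0. But k ≥ 1, so xy^2z ∉ L.
Contradiction. Therefore L is not regular.

0^{p+k} 1^{3p}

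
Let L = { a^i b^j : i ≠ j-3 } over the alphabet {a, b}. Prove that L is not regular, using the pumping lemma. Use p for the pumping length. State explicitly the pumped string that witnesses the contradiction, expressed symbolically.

Assume L is regular; let p be its pumping constant.
Choose w = a^p b^{p+p!+3}. Since p ≠ (p+p!+3)-3 = p+p!, w ∈ L; and |w| ≥ p.
The pumping lemma gives a decomposition w = xyz where |xy| ≤ p and |y| ≥ 1.
The first p characters of w are a's, so xy (and hence y) consists only of a's. Write y = a^k, 1 ≤ k ≤ p.
Since 1 ≤ k ≤ p, k divides p!; set t = 1 + p!/k. Then xy^t z has p + (p!/k)·k = p + p! copies of a. Now the a-count is p+p! and (b-count)-3 = (p+p!+3)-3 = p+p!, so i ≠ j-3 fails. So xy^t z = a^{p+p!} b^{p+p!+3} ∉ L.
This contradicts the pumping lemma, so L is not regular.

a^{p+p!} b^{p+p!+3}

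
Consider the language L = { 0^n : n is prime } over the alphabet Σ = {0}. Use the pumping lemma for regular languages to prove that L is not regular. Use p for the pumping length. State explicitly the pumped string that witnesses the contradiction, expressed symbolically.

Assume L is regular. Let p be the pumping length given by the pumping lemma.
Let q be a prime with q ≥ p+2 (infinitely many primes exist), and take w = 0^q ∈ L with |w| = q ≥ p.
Write w = xyz as guaranteed by the lemma, with |xy| ≤ p and y is nonempty.
Then y = 0^k for some k with 1 ≤ k ≤ p.
Since 1 ≤ k ≤ p, |xz| = q-k. Pump with i = q+1: |xy^{q+1}z| = (q-k)+(q+1)k = q+qk = q(1+k), which is composite (both factors ≥ 2). So xy^{q+1}z = 0^{q(1+k)} ∉ L.
This is a contradiction; hence L is not regular.

0^{q(1+k)}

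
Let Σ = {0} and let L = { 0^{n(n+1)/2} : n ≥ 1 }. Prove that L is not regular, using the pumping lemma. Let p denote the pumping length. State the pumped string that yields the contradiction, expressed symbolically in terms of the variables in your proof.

Assume L is regular. Let p be the pumping length given by the pumping lemma.
Take w = 0^{p(p+1)/2} ∈ L with |w| = p(p+1)/2 ≥ p.
Write w = xyz as guaranteed by the lemma, with |xy| ≤ p and |y| > 0.
Then y = 0^k for some k with 1 ≤ k ≤ p.
Pump with i = 2: xy^2z = 0^{p(p+1)/2+k}. Since 1 ≤ k ≤ p, p(p+1)/2 < p(p+1)/2+k ≤ p(p+1)/2+p < (p+1)(p+2)/2, so p(p+1)/2+k is strictly between consecutive triangular numbers. So xy^2z ∉ L.
Contradiction. Therefore L is not regular.

0^{p(p+1)/2+k}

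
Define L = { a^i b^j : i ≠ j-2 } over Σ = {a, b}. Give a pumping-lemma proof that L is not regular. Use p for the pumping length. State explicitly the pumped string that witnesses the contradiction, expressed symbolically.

a^{p+p!} b^{p+p!+2}

Suppose for contradiction that L is regular, and let p be the pumping length.
Choose w = a^p b^{p+p!+2}. Since p ≠ (p+p!+2)-2 = p+p!, w ∈ L; and |w| ≥ p.
The pumping lemma gives a decomposition w = xyz where |xy| ≤ p and y is nonempty.
Since the first p symbols of w are all a's and |xy| ≤ p, y lies entirely in the leading a-block: y = a^k for some k with 1 ≤ k ≤ p.
Since 1 ≤ k ≤ p, k divides p!; set t = 1 + p!/k. Then xy^t z has p + (p!/k)·k = p + p! copies of a. Now the a-count is p+p! and (b-count)-2 = (p+p!+2)-2 = p+p!, so i ≠ j-2 fails. So xy^t z = a^{p+p!} b^{p+p!+2} ∉ L.
This contradicts the pumping lemma, so L is not regular.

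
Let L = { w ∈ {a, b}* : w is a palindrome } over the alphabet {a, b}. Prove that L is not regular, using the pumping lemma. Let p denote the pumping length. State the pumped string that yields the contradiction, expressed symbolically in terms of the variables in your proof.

a^{p+k} b a^p

Suppose for contradiction that L is regular, and let p be the pumping length.
Take w = a^p b a^p, a palindrome of length 2p+1 ≥ p.
Write w = xyz as guaranteed by the lemma, with |xy| ≤ p and y is nonempty.
Since the first p symbols of w are all a's and |xy| ≤ p, y lies entirely in the leading a-block: y = a^k for some k with 1 ≤ k ≤ p.
Pump with i = 2: xy^2z = a^{p+k} b a^p. Its reverse is a^p b a^{p+k}, which differs from xy^2z since k ≥ 1. So xy^2z is not a palindrome and xy^2z ∉ L.
This contradicts the pumping lemma, so L is not regular.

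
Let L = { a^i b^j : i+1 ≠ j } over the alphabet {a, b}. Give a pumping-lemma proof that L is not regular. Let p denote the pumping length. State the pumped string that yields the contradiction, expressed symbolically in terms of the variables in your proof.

Assume L is regular; let p be its pumping constant.
Choose w = a^p b^{p+p!+1}. Since p ≠ (p+p!+1)-1 = p+p!, w ∈ L; and |w| ≥ p.
By the pumping lemma, w = xyz with |xy| ≤ p and |y| ≥ 1.
The first p characters of w are a's, so xy (and hence y) consists only of a's. Write y = a^k, 1 ≤ k ≤ p.
Since 1 ≤ k ≤ p, k divides p!; set t = 1 + p!/k. Then xy^t z has p + (p!/k)·k = p + p! copies of a. Now the a-count is p+p! and (b-count)-1 = (p+p!+1)-1 = p+p!, so i+1 ≠ j fails. So xy^t z = a^{p+p!} b^{p+p!+1} ∉ L.
This is a contradiction; hence L is not regular.

a^{p+p!} b^{p+p!+1}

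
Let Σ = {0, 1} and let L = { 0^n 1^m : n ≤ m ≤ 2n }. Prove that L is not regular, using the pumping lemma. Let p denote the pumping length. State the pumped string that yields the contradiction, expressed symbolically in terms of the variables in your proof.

0^{p+k} 1^p

Assume L is regular; let p be its pumping constant.
Take w = 0^p 1^p ∈ L (since p ≤ p ≤ 2p), with |w| = 2p ≥ p.
Write w = xyz as guaranteed by the lemma, with |xy| ≤ p and |y| > 0.
The first p characters of w are 0's, so xy (and hence y) consists only of 0's. Write y = 0^k, 1 ≤ k ≤ p.
Pump with i = 2: xy^2z = 0^{p+k} 1^p. Now n = p+k > p = m, so the condition n ≤ m fails. Thus xy^2z ∉ L.
This is a contradiction; hence L is not regular.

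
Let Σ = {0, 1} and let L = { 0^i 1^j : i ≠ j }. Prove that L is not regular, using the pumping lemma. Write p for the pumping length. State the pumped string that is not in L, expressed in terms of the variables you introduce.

Assume L is regular. Let p be the pumping length given by the pumping lemma.
Choose w = 0^p 1^{p+p!}. Since p ≠ p+p!, w ∈ L; and |w| ≥ p.
By the pumping lemma, w = xyz with |xy| ≤ p and |y| > 0.
The first p characters of w are 0's, so xy (and hence y) consists only of 0's. Write y = 0^k, 1 ≤ k ≤ p.
Since 1 ≤ k ≤ p, k divides p!; set t = 1 + p!/k. Then xy^t z has p + (p!/k)·k = p + p! copies of 0. Now the 0-count equals the 1-count, so i ≠ j fails. So xy^t z = 0^{p+p!} 1^{p+p!} ∉ L.
Contradiction. Therefore L is not regular.

0^{p+p!} 1^{p+p!}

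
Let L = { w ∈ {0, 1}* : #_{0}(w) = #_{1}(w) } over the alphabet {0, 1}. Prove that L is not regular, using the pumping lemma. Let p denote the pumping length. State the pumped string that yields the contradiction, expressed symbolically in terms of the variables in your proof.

0^{p+k} 1^p

Assume L is regular; let p be its pumping constant.
Choose w = 0^p 1^p ∈ L with |w| = 2p ≥ p.
By the pumping lemma, w = xyz with |xy| ≤ p and |y| > 0.
Because |xy| ≤ p and w begins with p copies of 0, we have y = 0^k with 1 ≤ k ≤ p.
Pump with i = 2: xy^2z = 0^{p+k} 1^p has p+k occurrences of 0 but only p of 1. Since k ≥ 1 the counts differ, so xy^2z ∉ L.
This contradicts the pumping lemma, so L is not regular.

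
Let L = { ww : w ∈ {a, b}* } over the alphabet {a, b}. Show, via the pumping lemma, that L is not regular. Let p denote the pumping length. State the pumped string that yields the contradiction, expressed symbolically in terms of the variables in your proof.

Suppose for contradiction that L is regular, and let p be the pumping length.
Take w = a^p b^p a^p b^p = uu where u = a^pb^p; then w ∈ L and |w| = 4p ≥ p.
Write w = xyz as guaranteed by the lemma, with |xy| ≤ p and |y| > 0.
Since the first p symbols of w are all a's and |xy| ≤ p, y lies entirely in the leading a-block: y = a^k for some k with 1 ≤ k ≤ p.
Pump with i = 2: xy^2z = a^{p+k} b^p a^p b^p, of length 4p+k. Suppose this equals vv. The string starts with a and ends with b, so v does too; thus the boundary between the two copies of v is a b→a transition. There is exactly one such transition, at position 2p+k, so |v| = 2p+k and |vv| = 4p+2k ≠ 4p+k since k ≥ 1. So xy^2z ∉ L.
Contradiction. Therefore L is not regular.

a^{p+k} b^p a^p b^p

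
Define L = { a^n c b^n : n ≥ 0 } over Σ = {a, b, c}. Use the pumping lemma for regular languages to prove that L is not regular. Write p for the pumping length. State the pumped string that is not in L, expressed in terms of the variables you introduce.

a^{p+k} c b^p

Assume L is regular. Let p be the pumping length given by the pumping lemma.
Take w = a^p c b^p ∈ L with |w| = 2p+1 ≥ p.
The pumping lemma gives a decomposition w = xyz where |xy| ≤ p and |y| ≥ 1.
Since the first p symbols of w are all a's and |xy| ≤ p, y lies entirely in the leading a-block: y = a^k for some k with 1 ≤ k ≤ p.
Pump with i = 2: xy^2z = a^{p+k} c b^p, which would require p+k = p. But k ≥ 1, so xy^2z ∉ L.
This is a contradiction; hence L is not regular.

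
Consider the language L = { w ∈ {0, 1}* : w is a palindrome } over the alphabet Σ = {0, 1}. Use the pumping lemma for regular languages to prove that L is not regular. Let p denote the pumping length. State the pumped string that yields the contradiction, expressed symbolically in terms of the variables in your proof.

Toward a contradiction, assume L is regular with pumping length p.
Take w = 0^p 1 0^p, a palindrome of length 2p+1 ≥ p.
Write w = xyz as guaranteed by the lemma, with |xy| ≤ p and |y| > 0.
Because |xy| ≤ p and w begins with p copies of 0, we have y = 0^k with 1 ≤ k ≤ p.
Pump with i = 2: xy^2z = 0^{p+k} 1 0^p. Its reverse is 0^p 1 0^{p+k}, which differs from xy^2z since k ≥ 1. So xy^2z is not a palindrome and xy^2z ∉ L.
This contradicts the pumping lemma, so L is not regular.

0^{p+k} 1 0^p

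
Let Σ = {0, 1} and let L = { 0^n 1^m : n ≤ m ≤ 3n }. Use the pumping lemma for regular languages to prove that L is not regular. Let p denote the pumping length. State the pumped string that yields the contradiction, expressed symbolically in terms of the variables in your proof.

Suppose for contradiction that L is regular, and let p be the pumping length.
Take w = 0^p 1^p ∈ L (since p ≤ p ≤ 3p), with |w| = 2p ≥ p.
The pumping lemma gives a decomposition w = xyz where |xy| ≤ p and y is nonempty.
Since the first p symbols of w are all 0's and |xy| ≤ p, y lies entirely in the leading 0-block: y = 0^k for some k with 1 ≤ k ≤ p.
Pump with i = 2: xy^2z = 0^{p+k} 1^p. Now n = p+k > p = m, so the condition n ≤ m fails. Thus xy^2z ∉ L.
This contradicts the pumping lemma, so L is not regular.

0^{p+k} 1^p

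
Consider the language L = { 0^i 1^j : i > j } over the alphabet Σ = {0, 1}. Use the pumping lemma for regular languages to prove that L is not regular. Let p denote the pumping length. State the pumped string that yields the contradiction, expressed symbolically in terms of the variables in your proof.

Assume L is regular. Let p be the pumping length given by the pumping lemma.
Choose w = 0^{p+1} 1^p ∈ L, with |w| = 2p+1 ≥ p.
Write w = xyz as guaranteed by the lemma, with |xy| ≤ p and |y| > 0.
Since the first p symbols of w are all 0's and |xy| ≤ p, y lies entirely in the leading 0-block: y = 0^k for some k with 1 ≤ k ≤ p.
Consider xy^0z = xz = 0^{p+1-k} 1^p. Since k ≥ 1, the 0-count p+1-k is at most p, so i > j fails; thus xz ∉ L.
Contradiction. Therefore L is not regular.

0^{p+1-k} 1^p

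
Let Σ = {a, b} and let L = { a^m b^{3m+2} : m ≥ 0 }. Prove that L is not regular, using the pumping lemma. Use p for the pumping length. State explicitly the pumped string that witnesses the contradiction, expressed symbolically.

a^{p+k} b^{3p+2}

Suppose for contradiction that L is regular, and let p be the pumping length.
Take w = a^p b^{3p+2}. Then w ∈ L and |w| = 4p+2 ≥ p.
The pumping lemma gives a decomposition w = xyz where |xy| ≤ p and y is nonempty.
Because |xy| ≤ p and w begins with p copies of a, we have y = a^k with 1 ≤ k ≤ p.
Pump with i = 2: xy^2z = a^{p+k} b^{3p+2}. For this to lie in L we would need 3p+2 = 3(p+k)+2, which forces k = 0. But k ≥ 1, so xy^2z ∉ L.
This is a contradiction; hence L is not regular.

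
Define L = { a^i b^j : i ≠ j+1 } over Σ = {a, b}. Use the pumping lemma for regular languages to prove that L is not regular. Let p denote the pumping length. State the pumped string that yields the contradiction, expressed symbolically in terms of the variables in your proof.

Toward a contradiction, assume L is regular with pumping length p.
Choose w = a^p b^{p+p!-1}. Since p ≠ (p+p!-1)+1 = p+p!, w ∈ L; and |w| ≥ p.
Write w = xyz as guaranteed by the lemma, with |xy| ≤ p and |y| ≥ 1.
Because |xy| ≤ p and w begins with p copies of a, we have y = a^k with 1 ≤ k ≤ p.
Since 1 ≤ k ≤ p, k divides p!; set t = 1 + p!/k. Then xy^t z has p + (p!/k)·k = p + p! copies of a. Now the a-count is p+p! and (b-count)+1 = (p+p!-1)+1 = p+p!, so i ≠ j+1 fails. So xy^t z = a^{p+p!} b^{p+p!-1} ∉ L.
Contradiction. Therefore L is not regular.

a^{p+p!} b^{p+p!-1}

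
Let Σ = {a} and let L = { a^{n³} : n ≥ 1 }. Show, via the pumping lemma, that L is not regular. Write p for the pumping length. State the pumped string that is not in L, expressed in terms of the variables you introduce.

a^{p³+k}

Suppose for contradiction that L is regular, and let p be the pumping length.
Take w = a^{p³} ∈ L with |w| = p³ ≥ p.
The pumping lemma gives a decomposition w = xyz where |xy| ≤ p and |y| > 0.
Then y = a^k for some k with 1 ≤ k ≤ p.
Pump with i = 2: xy^2z = a^{p³+k}. Since 1 ≤ k ≤ p, p³ < p³+k ≤ p³+p < p³+3p²+3p+1 = (p+1)³, so p³+k is not a perfect cube. So xy^2z ∉ L.
This contradicts the pumping lemma, so L is not regular.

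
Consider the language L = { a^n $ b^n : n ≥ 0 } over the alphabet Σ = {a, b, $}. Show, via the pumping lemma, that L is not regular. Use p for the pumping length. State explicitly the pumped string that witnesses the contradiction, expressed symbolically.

Suppose for contradiction that L is regular, and let p be the pumping length.
Take w = a^p $ b^p ∈ L with |w| = 2p+1 ≥ p.
By the pumping lemma, w = xyz with |xy| ≤ p and y is nonempty.
The first p characters of w are a's, so xy (and hence y) consists only of a's. Write y = a^k, 1 ≤ k ≤ p.
Pump with i = 2: xy^2z = a^{p+k} $ b^p, which would require p+k = p. But k ≥ 1, so xy^2z ∉ L.
This contradicts the pumping lemma, so L is not regular.

a^{p+k} $ b^p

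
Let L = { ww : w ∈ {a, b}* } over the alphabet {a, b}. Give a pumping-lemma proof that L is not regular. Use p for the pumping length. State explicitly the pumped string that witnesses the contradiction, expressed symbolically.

a^{p+k} b^p a^p b^p

Toward a contradiction, assume L is regular with pumping length p.
Take w = a^p b^p a^p b^p = uu where u = a^pb^p; then w ∈ L and |w| = 4p ≥ p.
By the pumping lemma, w = xyz with |xy| ≤ p and y is nonempty.
Since the first p symbols of w are all a's and |xy| ≤ p, y lies entirely in the leading a-block: y = a^k for some k with 1 ≤ k ≤ p.
Pump with i = 2: xy^2z = a^{p+k} b^p a^p b^p, of length 4p+k. Suppose this equals vv. The string starts with a and ends with b, so v does too; thus the boundary between the two copies of v is a b→a transition. There is exactly one such transition, at position 2p+k, so |v| = 2p+k and |vv| = 4p+2k ≠ 4p+k since k ≥ 1. So xy^2z ∉ L.
This contradicts the pumping lemma, so L is not regular.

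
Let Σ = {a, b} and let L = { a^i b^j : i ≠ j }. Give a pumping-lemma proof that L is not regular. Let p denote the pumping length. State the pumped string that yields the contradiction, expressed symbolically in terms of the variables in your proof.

Assume L is regular. Let p be the pumping length given by the pumping lemma.
Choose w = a^p b^{p+p!}. Since p ≠ p+p!, w ∈ L; and |w| ≥ p.
The pumping lemma gives a decomposition w = xyz where |xy| ≤ p and |y| > 0.
The first p characters of w are a's, so xy (and hence y) consists only of a's. Write y = a^k, 1 ≤ k ≤ p.
Since 1 ≤ k ≤ p, k divides p!; set t = 1 + p!/k. Then xy^t z has p + (p!/k)·k = p + p! copies of a. Now the a-count equals the b-count, so i ≠ j fails. So xy^t z = a^{p+p!} b^{p+p!} ∉ L.
This contradicts the pumping lemma, so L is not regular.

a^{p+p!} b^{p+p!}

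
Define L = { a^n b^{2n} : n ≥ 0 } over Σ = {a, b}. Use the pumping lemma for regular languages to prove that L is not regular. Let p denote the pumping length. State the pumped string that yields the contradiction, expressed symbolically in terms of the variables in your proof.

Suppose for contradiction that L is regular, and let p be the pumping length.
Take w = a^p b^{2p}. Then w ∈ L and |w| = 3p ≥ p.
Write w = xyz as guaranteed by the lemma, with |xy| ≤ p and |y| ≥ 1.
Because |xy| ≤ p and w begins with p copies of a, we have y = a^k with 1 ≤ k ≤ p.
Pump with i = 2: xy^2z = a^{p+k} b^{2p}. For this to lie in L we would need 2p = 2(p+k), which forces k = 0. But k ≥ 1, so xy^2z ∉ L.
Contradiction. Therefore L is not regular.

a^{p+k} b^{2p}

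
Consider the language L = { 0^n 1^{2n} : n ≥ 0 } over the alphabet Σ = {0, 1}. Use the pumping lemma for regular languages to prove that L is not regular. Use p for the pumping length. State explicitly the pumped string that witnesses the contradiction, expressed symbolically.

Assume L is regular; let p be its pumping constant.
Let w = 0^p 1^{2p} ∈ L; note |w| = 3p ≥ p.
By the pumping lemma, w = xyz with |xy| ≤ p and |y| > 0.
Since the first p symbols of w are all 0's and |xy| ≤ p, y lies entirely in the leading 0-block: y = 0^k for some k with 1 ≤ k ≤ p.
Pump with i = 2: xy^2z = 0^{p+k} 1^{2p}. For this to lie in L we would need 2p = 2(p+k), which forces k = 0. But k ≥ 1, so xy^2z ∉ L.
This contradicts the pumping lemma, so L is not regular.

0^{p+k} 1^{2p}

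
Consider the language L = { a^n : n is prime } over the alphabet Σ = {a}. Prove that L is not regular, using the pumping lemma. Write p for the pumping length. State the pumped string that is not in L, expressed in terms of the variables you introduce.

Assume L is regular. Let p be the pumping length given by the pumping lemma.
Let q be a prime with q ≥ p+2 (infinitely many primes exist), and take w = a^q ∈ L with |w| = q ≥ p.
By the pumping lemma, w = xyz with |xy| ≤ p and y is nonempty.
Then y = a^k for some k with 1 ≤ k ≤ p.
Since 1 ≤ k ≤ p, |xz| = q-k. Pump with i = q+1: |xy^{q+1}z| = (q-k)+(q+1)k = q+qk = q(1+k), which is composite (both factors ≥ 2). So xy^{q+1}z = a^{q(1+k)} ∉ L.
This contradicts the pumping lemma, so L is not regular.

a^{q(1+k)}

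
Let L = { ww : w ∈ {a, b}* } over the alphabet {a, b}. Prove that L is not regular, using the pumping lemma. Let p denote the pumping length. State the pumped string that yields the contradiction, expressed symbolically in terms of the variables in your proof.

a^{p+k} b^p a^p b^p

Suppose for contradiction that L is regular, and let p be the pumping length.
Take w = a^p b^p a^p b^p = uu where u = a^pb^p; then w ∈ L and |w| = 4p ≥ p.
By the pumping lemma, w = xyz with |xy| ≤ p and |y| ≥ 1.
Since the first p symbols of w are all a's and |xy| ≤ p, y lies entirely in the leading a-block: y = a^k for some k with 1 ≤ k ≤ p.
Pump with i = 2: xy^2z = a^{p+k} b^p a^p b^p, of length 4p+k. Suppose this equals vv. The string starts with a and ends with b, so v does too; thus the boundary between the two copies of v is a b→a transition. There is exactly one such transition, at position 2p+k, so |v| = 2p+k and |vv| = 4p+2k ≠ 4p+k since k ≥ 1. So xy^2z ∉ L.
This is a contradiction; hence L is not regular.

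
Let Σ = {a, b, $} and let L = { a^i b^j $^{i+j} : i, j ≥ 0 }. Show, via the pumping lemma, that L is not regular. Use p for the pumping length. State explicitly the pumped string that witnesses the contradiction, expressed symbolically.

a^{p+k} b^p $^{2p}

Toward a contradiction, assume L is regular with pumping length p.
Take w = a^p b^p $^{2p} ∈ L (with i=j=p, i+j=2p), |w| = 4p ≥ p.
The pumping lemma gives a decomposition w = xyz where |xy| ≤ p and |y| > 0.
Since the first p symbols of w are all a's and |xy| ≤ p, y lies entirely in the leading a-block: y = a^k for some k with 1 ≤ k ≤ p.
Consider xy^2z = a^{p+k} b^p $^{2p}. Now the a- and b-counts sum to 2p+k, but the $-count is 2p ≠ 2p+k. So xy^2z ∉ L.
This is a contradiction; hence L is not regular.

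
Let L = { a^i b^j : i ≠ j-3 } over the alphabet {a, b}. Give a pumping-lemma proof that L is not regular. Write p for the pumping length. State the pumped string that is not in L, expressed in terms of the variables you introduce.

Assume L is regular; let p be its pumping constant.
Choose w = a^p b^{p+p!+3}. Since p ≠ (p+p!+3)-3 = p+p!, w ∈ L; and |w| ≥ p.
Write w = xyz as guaranteed by the lemma, with |xy| ≤ p and y is nonempty.
The first p characters of w are a's, so xy (and hence y) consists only of a's. Write y = a^k, 1 ≤ k ≤ p.
Since 1 ≤ k ≤ p, k divides p!; set t = 1 + p!/k. Then xy^t z has p + (p!/k)·k = p + p! copies of a. Now the a-count is p+p! and (b-count)-3 = (p+p!+3)-3 = p+p!, so i ≠ j-3 fails. So xy^t z = a^{p+p!} b^{p+p!+3} ∉ L.
This is a contradiction; hence L is not regular.

a^{p+p!} b^{p+p!+3}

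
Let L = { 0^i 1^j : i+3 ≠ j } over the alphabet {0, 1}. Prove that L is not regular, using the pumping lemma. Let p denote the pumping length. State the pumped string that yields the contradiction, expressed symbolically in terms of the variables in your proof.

Assume L is regular. Let p be the pumping length given by the pumping lemma.
Choose w = 0^p 1^{p+p!+3}. Since p ≠ (p+p!+3)-3 = p+p!, w ∈ L; and |w| ≥ p.
By the pumping lemma, w = xyz with |xy| ≤ p and |y| ≥ 1.
The first p characters of w are 0's, so xy (and hence y) consists only of 0's. Write y = 0^k, 1 ≤ k ≤ p.
Since 1 ≤ k ≤ p, k divides p!; set t = 1 + p!/k. Then xy^t z has p + (p!/k)·k = p + p! copies of 0. Now the 0-count is p+p! and (1-count)-3 = (p+p!+3)-3 = p+p!, so i+3 ≠ j fails. So xy^t z = 0^{p+p!} 1^{p+p!+3} ∉ L.
This is a contradiction; hence L is not regular.

0^{p+p!} 1^{p+p!+3}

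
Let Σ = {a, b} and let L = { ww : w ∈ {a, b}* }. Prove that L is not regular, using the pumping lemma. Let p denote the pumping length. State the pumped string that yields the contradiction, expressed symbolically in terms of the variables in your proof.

a^{p+k} b^p a^p b^p

Assume L is regular; let p be its pumping constant.
Take w = a^p b^p a^p b^p = uu where u = a^pb^p; then w ∈ L and |w| = 4p ≥ p.
The pumping lemma gives a decomposition w = xyz where |xy| ≤ p and y is nonempty.
The first p characters of w are a's, so xy (and hence y) consists only of a's. Write y = a^k, 1 ≤ k ≤ p.
Pump with i = 2: xy^2z = a^{p+k} b^p a^p b^p, of length 4p+k. Suppose this equals vv. The string starts with a and ends with b, so v does too; thus the boundary between the two copies of v is a b→a transition. There is exactly one such transition, at position 2p+k, so |v| = 2p+k and |vv| = 4p+2k ≠ 4p+k since k ≥ 1. So xy^2z ∉ L.
Contradiction. Therefore L is not regular.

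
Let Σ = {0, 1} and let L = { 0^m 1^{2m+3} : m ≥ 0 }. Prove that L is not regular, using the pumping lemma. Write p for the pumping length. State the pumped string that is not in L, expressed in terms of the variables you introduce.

Assume L is regular; let p be its pumping constant.
Take w = 0^p 1^{2p+3}. Then w ∈ L and |w| = 3p+3 ≥ p.
Write w = xyz as guaranteed by the lemma, with |xy| ≤ p and y is nonempty.
Because |xy| ≤ p and w begins with p copies of 0, we have y = 0^k with 1 ≤ k ≤ p.
Pump with i = 2: xy^2z = 0^{p+k} 1^{2p+3}. For this to lie in L we would need 2p+3 = 2(p+k)+3, which forces k = 0. But k ≥ 1, so xy^2z ∉ L.
Contradiction. Therefore L is not regular.

0^{p+k} 1^{2p+3}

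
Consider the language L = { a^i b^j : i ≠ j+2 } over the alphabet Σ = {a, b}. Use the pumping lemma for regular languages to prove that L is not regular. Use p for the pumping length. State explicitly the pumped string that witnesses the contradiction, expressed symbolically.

Assume L is regular; let p be its pumping constant.
Choose w = a^p b^{p+p!-2}. Since p ≠ (p+p!-2)+2 = p+p!, w ∈ L; and |w| ≥ p.
The pumping lemma gives a decomposition w = xyz where |xy| ≤ p and |y| > 0.
Because |xy| ≤ p and w begins with p copies of a, we have y = a^k with 1 ≤ k ≤ p.
Since 1 ≤ k ≤ p, k divides p!; set t = 1 + p!/k. Then xy^t z has p + (p!/k)·k = p + p! copies of a. Now the a-count is p+p! and (b-count)+2 = (p+p!-2)+2 = p+p!, so i ≠ j+2 fails. So xy^t z = a^{p+p!} b^{p+p!-2} ∉ L.
This is a contradiction; hence L is not regular.

a^{p+p!} b^{p+p!-2}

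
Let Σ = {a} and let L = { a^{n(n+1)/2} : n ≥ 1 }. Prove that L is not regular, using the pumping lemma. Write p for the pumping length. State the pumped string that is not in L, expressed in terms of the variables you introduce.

Toward a contradiction, assume L is regular with pumping length p.
Take w = a^{p(p+1)/2} ∈ L with |w| = p(p+1)/2 ≥ p.
Write w = xyz as guaranteed by the lemma, with |xy| ≤ p and y is nonempty.
Then y = a^k for some k with 1 ≤ k ≤ p.
Pump with i = 2: xy^2z = a^{p(p+1)/2+k}. Since 1 ≤ k ≤ p, p(p+1)/2 < p(p+1)/2+k ≤ p(p+1)/2+p < (p+1)(p+2)/2, so p(p+1)/2+k is strictly between consecutive triangular numbers. So xy^2z ∉ L.
This contradicts the pumping lemma, so L is not regular.

a^{p(p+1)/2+k}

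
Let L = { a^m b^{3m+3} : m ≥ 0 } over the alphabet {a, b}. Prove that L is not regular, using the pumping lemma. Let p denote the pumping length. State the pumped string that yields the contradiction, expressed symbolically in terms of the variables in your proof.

a^{p+k} b^{3p+3}

Toward a contradiction, assume L is regular with pumping length p.
Let w = a^p b^{3p+3} ∈ L; note |w| = 4p+3 ≥ p.
Write w = xyz as guaranteed by the lemma, with |xy| ≤ p and |y| > 0.
The first p characters of w are a's, so xy (and hence y) consists only of a's. Write y = a^k, 1 ≤ k ≤ p.
Pump with i = 2: xy^2z = a^{p+k} b^{3p+3}. For this to lie in L we would need 3p+3 = 3(p+k)+3, which forces k = 0. But k ≥ 1, so xy^2z ∉ L.
This contradicts the pumping lemma, so L is not regular.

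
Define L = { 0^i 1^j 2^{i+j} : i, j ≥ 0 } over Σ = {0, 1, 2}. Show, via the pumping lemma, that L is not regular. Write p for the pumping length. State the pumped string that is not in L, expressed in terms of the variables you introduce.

Toward a contradiction, assume L is regular with pumping length p.
Take w = 0^p 1^p 2^{2p} ∈ L (with i=j=p, i+j=2p), |w| = 4p ≥ p.
Write w = xyz as guaranteed by the lemma, with |xy| ≤ p and |y| ≥ 1.
The first p characters of w are 0's, so xy (and hence y) consists only of 0's. Write y = 0^k, 1 ≤ k ≤ p.
Consider xy^2z = 0^{p+k} 1^p 2^{2p}. Now the 0- and 1-counts sum to 2p+k, but the 2-count is 2p ≠ 2p+k. So xy^2z ∉ L.
This is a contradiction; hence L is not regular.

0^{p+k} 1^p 2^{2p}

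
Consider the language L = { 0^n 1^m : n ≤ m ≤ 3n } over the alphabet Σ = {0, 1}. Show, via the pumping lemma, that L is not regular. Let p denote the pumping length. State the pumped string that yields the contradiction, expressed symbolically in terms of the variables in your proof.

0^{p+k} 1^p

Assume L is regular. Let p be the pumping length given by the pumping lemma.
Take w = 0^p 1^p ∈ L (since p ≤ p ≤ 3p), with |w| = 2p ≥ p.
By the pumping lemma, w = xyz with |xy| ≤ p and |y| > 0.
Since the first p symbols of w are all 0's and |xy| ≤ p, y lies entirely in the leading 0-block: y = 0^k for some k with 1 ≤ k ≤ p.
Pump with i = 2: xy^2z = 0^{p+k} 1^p. Now n = p+k > p = m, so the condition n ≤ m fails. Thus xy^2z ∉ L.
This is a contradiction; hence L is not regular.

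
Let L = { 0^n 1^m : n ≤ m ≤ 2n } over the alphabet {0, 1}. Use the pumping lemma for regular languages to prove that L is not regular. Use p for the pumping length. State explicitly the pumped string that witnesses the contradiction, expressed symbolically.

0^{p+k} 1^p

Assume L is regular; let p be its pumping constant.
Take w = 0^p 1^p ∈ L (since p ≤ p ≤ 2p), with |w| = 2p ≥ p.
The pumping lemma gives a decomposition w = xyz where |xy| ≤ p and y is nonempty.
Because |xy| ≤ p and w begins with p copies of 0, we have y = 0^k with 1 ≤ k ≤ p.
Pump with i = 2: xy^2z = 0^{p+k} 1^p. Now n = p+k > p = m, so the condition n ≤ m fails. Thus xy^2z ∉ L.
Contradiction. Therefore L is not regular.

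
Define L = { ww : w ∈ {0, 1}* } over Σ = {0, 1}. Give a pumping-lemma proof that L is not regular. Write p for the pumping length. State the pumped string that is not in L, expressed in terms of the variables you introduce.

Assume L is regular. Let p be the pumping length given by the pumping lemma.
Take w = 0^p 1^p 0^p 1^p = uu where u = 0^p1^p; then w ∈ L and |w| = 4p ≥ p.
Write w = xyz as guaranteed by the lemma, with |xy| ≤ p and y is nonempty.
Because |xy| ≤ p and w begins with p copies of 0, we have y = 0^k with 1 ≤ k ≤ p.
Pump with i = 2: xy^2z = 0^{p+k} 1^p 0^p 1^p, of length 4p+k. Suppose this equals vv. The string starts with 0 and ends with 1, so v does too; thus the boundary between the two copies of v is a 1→0 transition. There is exactly one such transition, at position 2p+k, so |v| = 2p+k and |vv| = 4p+2k ≠ 4p+k since k ≥ 1. So xy^2z ∉ L.
Contradiction. Therefore L is not regular.

0^{p+k} 1^p 0^p 1^p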